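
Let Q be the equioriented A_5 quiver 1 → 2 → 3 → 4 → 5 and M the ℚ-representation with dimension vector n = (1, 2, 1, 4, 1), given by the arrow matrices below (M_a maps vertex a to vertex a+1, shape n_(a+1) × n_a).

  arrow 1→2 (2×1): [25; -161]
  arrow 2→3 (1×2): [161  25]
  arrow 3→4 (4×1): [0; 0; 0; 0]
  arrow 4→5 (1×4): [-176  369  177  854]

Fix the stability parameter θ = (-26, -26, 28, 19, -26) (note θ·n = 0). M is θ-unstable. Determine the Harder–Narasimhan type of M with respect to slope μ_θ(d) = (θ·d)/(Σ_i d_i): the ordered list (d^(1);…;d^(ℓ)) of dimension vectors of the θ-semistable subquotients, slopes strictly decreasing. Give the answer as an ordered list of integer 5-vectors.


Via rank(M_{q-1}∘⋯∘M_p): M ≅ I[1,2], I[2,3], I[4,4]^3, I[4,5].
μ_θ-semistable layers: μ^(1)=28; μ^(2)=19; μ^(3)=-7/2; μ^(4)=-26

((0, 0, 1, 0, 0); (0, 0, 0, 3, 0); (0, 0, 0, 1, 1); (1, 2, 0, 0, 0))


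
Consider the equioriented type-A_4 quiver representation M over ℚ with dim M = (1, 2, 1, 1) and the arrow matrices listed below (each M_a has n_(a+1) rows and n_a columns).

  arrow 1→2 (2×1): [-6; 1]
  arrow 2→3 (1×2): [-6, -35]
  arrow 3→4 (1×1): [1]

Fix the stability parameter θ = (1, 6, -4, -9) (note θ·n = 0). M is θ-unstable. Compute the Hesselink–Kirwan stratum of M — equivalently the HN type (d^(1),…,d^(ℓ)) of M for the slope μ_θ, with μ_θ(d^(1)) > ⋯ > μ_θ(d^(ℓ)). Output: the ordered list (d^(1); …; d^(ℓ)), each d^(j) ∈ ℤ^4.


Via rank(M_{q-1}∘⋯∘M_p): M ≅ I[1,4], I[2,2].
μ_θ-semistable layers: μ^(1)=6; μ^(2)=-3/2

((0, 1, 0, 0); (1, 1, 1, 1))


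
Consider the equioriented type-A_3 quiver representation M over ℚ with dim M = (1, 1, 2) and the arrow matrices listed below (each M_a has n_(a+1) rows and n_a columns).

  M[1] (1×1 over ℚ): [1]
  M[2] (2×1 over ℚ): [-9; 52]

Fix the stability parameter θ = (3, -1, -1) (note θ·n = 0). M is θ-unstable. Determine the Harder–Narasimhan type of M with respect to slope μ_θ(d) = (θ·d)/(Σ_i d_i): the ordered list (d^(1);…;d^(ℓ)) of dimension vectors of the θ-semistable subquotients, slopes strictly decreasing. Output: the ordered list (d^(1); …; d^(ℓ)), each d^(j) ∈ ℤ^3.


Via rank(M_{q-1}∘⋯∘M_p): M ≅ I[1,3], I[3,3].
μ_θ-semistable layers: μ^(1)=1/3; μ^(2)=-1

((1, 1, 1); (0, 0, 1))


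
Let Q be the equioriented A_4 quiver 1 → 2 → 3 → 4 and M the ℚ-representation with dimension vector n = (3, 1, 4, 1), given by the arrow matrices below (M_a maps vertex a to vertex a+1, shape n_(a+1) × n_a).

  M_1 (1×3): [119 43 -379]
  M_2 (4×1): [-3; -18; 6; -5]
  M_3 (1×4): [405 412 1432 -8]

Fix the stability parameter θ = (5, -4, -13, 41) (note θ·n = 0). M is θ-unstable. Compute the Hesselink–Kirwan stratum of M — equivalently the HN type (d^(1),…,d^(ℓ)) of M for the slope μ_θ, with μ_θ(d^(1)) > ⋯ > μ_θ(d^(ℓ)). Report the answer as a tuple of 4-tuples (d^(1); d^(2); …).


Interval decomposition of M: I[1,1]^2, I[1,4], I[3,3]^3.
HN type (ℓ=4): μ^(1)=41; μ^(2)=5; μ^(3)=-4; μ^(4)=-13

((0, 0, 0, 1); (2, 0, 0, 0); (1, 1, 1, 0); (0, 0, 3, 0))


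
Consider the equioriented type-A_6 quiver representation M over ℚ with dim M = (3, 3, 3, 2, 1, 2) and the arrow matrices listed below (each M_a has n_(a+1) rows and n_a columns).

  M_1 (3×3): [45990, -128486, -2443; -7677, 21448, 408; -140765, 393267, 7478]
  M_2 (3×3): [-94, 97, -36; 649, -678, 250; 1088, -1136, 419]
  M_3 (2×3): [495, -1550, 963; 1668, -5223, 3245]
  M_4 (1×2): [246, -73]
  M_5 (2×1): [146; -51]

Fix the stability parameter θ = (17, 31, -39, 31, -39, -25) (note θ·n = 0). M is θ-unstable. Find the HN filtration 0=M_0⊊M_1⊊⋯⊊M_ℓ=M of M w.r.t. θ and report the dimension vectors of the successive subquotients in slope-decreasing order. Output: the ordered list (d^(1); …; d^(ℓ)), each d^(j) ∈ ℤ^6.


Interval decomposition of M: I[1,3], I[1,4], I[1,6], I[6,6].
HN type (ℓ=4): μ^(1)=31; μ^(2)=3; μ^(3)=-4; μ^(4)=-25

((0, 0, 0, 1, 0, 0); (2, 2, 2, 0, 0, 0); (1, 1, 1, 1, 1, 1); (0, 0, 0, 0, 0, 1))


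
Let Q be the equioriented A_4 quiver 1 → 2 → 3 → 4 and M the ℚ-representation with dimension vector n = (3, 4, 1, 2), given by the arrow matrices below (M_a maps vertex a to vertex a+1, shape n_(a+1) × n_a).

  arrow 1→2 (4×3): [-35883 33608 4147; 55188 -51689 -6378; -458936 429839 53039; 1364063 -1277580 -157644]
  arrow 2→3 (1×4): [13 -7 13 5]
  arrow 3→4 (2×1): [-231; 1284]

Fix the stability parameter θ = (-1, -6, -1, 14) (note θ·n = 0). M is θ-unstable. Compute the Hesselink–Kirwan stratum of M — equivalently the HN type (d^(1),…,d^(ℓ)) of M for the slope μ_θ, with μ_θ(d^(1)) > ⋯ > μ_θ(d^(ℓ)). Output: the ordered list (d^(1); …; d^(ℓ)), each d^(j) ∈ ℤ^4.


Interval decomposition of M: I[1,2]^2, I[1,4], I[2,2], I[4,4].
HN type (ℓ=4): μ^(1)=14; μ^(2)=-1; μ^(3)=-7/2; μ^(4)=-6

((0, 0, 0, 2); (0, 0, 1, 0); (3, 3, 0, 0); (0, 1, 0, 0))


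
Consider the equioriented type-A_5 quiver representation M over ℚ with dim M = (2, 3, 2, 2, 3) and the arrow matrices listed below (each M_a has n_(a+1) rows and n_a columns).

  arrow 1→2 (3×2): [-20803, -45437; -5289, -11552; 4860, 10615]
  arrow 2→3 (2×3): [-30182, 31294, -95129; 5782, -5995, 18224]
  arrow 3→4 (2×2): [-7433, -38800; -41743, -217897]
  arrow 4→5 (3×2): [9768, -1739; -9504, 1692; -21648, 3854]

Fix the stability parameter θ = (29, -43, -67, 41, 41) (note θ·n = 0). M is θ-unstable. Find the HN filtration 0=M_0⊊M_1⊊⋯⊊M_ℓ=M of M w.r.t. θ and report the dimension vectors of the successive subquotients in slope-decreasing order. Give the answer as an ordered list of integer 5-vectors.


Via rank(M_{q-1}∘⋯∘M_p): M ≅ I[1,4], I[1,5], I[2,2], I[5,5]^2.
μ_θ-semistable layers: μ^(1)=41; μ^(2)=-27; μ^(3)=-43

((0, 0, 0, 2, 3); (2, 2, 2, 0, 0); (0, 1, 0, 0, 0))


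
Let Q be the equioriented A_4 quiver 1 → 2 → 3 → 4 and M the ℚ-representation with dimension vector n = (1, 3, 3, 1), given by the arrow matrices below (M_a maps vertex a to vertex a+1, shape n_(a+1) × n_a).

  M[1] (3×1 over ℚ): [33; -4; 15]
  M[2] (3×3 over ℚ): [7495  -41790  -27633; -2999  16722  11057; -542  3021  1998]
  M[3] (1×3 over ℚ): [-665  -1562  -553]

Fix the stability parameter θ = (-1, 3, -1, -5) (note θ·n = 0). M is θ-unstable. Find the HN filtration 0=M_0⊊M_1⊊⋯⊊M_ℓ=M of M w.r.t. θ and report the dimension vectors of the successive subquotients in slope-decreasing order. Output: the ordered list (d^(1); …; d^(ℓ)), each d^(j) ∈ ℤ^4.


Barcode: M ≅ I[1,2], I[2,3], I[2,4], I[3,3]. HN layers by μ_θ (3 steps, strictly decreasing):
  μ^(1)=3; μ^(2)=1; μ^(3)=-1

((0, 1, 0, 0); (0, 1, 1, 0); (1, 1, 2, 1))


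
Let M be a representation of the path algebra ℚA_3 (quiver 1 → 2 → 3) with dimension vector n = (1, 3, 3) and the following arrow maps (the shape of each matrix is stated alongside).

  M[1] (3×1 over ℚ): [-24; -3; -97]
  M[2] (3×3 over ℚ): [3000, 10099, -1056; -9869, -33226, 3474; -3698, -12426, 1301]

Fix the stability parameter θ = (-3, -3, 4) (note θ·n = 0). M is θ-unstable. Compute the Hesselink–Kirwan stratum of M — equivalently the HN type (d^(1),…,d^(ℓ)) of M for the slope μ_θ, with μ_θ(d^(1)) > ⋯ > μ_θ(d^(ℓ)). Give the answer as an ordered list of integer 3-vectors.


Barcode: M ≅ I[1,3], I[2,3]^2. HN layers by μ_θ (2 steps, strictly decreasing):
  μ^(1)=4; μ^(2)=-3

((0, 0, 3); (1, 3, 0))


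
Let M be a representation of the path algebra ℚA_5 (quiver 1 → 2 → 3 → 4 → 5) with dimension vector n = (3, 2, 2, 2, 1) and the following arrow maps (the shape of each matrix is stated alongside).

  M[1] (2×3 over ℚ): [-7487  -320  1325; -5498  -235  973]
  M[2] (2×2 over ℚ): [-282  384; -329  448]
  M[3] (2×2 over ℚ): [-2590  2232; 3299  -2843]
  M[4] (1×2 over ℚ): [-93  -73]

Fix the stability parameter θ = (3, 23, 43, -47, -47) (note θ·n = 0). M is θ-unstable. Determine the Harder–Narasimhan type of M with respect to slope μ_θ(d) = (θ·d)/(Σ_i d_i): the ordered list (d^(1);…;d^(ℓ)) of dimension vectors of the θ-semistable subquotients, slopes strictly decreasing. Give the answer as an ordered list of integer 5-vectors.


Via rank(M_{q-1}∘⋯∘M_p): M ≅ I[1,1], I[1,2], I[1,5], I[3,4].
μ_θ-semistable layers: μ^(1)=23; μ^(2)=3; μ^(3)=-2; μ^(4)=-5

((0, 1, 0, 0, 0); (2, 0, 0, 0, 0); (0, 0, 1, 1, 0); (1, 1, 1, 1, 1))


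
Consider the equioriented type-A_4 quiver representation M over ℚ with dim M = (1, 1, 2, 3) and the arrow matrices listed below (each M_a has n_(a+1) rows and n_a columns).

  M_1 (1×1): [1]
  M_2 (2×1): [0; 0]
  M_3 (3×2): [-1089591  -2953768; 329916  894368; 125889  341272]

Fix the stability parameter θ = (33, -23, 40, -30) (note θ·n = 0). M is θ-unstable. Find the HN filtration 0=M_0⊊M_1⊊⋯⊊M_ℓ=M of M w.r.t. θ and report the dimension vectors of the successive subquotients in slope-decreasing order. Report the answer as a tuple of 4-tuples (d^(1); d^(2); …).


Via rank(M_{q-1}∘⋯∘M_p): M ≅ I[1,2], I[3,3], I[3,4], I[4,4]^2.
μ_θ-semistable layers: μ^(1)=40; μ^(2)=5; μ^(3)=-30

((0, 0, 1, 0); (1, 1, 1, 1); (0, 0, 0, 2))


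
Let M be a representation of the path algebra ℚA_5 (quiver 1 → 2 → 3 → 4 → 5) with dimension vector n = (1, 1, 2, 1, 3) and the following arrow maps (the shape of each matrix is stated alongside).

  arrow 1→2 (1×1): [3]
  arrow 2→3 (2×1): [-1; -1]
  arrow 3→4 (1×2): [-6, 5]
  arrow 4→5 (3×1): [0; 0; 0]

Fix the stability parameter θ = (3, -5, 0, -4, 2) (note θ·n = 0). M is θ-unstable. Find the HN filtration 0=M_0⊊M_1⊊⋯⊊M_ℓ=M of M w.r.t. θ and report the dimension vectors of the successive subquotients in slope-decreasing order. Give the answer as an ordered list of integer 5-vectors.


Via rank(M_{q-1}∘⋯∘M_p): M ≅ I[1,4], I[3,3], I[5,5]^3.
μ_θ-semistable layers: μ^(1)=2; μ^(2)=0; μ^(3)=-3/2

((0, 0, 0, 0, 3); (0, 0, 1, 0, 0); (1, 1, 1, 1, 0))


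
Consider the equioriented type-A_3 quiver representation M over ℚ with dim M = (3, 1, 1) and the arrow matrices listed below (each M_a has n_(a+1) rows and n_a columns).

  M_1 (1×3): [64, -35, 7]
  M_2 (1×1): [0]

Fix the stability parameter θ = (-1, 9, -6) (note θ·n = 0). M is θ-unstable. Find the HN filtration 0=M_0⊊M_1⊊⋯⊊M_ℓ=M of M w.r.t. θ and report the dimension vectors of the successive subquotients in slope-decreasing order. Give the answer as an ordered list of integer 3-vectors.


Barcode: M ≅ I[1,1]^2, I[1,2], I[3,3]. HN layers by μ_θ (3 steps, strictly decreasing):
  μ^(1)=9; μ^(2)=-1; μ^(3)=-6

((0, 1, 0); (3, 0, 0); (0, 0, 1))


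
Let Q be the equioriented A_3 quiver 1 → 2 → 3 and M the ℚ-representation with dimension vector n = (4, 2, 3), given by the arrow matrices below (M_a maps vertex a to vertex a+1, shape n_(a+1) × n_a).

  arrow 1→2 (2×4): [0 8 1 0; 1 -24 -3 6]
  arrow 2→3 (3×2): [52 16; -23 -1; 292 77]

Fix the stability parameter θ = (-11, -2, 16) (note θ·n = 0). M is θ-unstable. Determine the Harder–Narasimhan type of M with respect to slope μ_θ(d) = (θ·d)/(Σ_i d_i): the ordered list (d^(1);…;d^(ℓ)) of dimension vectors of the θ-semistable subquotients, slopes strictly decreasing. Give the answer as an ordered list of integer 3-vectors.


Interval decomposition of M: I[1,1]^2, I[1,3]^2, I[3,3].
HN type (ℓ=3): μ^(1)=16; μ^(2)=-2; μ^(3)=-11

((0, 0, 3); (0, 2, 0); (4, 0, 0))


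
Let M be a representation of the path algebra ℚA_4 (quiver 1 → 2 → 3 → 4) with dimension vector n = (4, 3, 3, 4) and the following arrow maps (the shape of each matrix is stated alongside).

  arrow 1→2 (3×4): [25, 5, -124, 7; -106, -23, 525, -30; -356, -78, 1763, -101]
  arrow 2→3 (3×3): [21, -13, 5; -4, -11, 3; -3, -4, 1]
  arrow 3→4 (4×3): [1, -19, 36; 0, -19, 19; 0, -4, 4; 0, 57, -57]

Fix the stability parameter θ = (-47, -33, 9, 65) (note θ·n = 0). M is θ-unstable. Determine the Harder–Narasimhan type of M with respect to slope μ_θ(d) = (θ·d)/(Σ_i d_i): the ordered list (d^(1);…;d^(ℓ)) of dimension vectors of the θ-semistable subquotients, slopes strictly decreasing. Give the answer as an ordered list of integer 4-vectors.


Interval decomposition of M: I[1,1], I[1,3], I[1,4]^2, I[4,4]^2.
HN type (ℓ=4): μ^(1)=65; μ^(2)=9; μ^(3)=-33; μ^(4)=-47

((0, 0, 0, 4); (0, 0, 3, 0); (0, 3, 0, 0); (4, 0, 0, 0))


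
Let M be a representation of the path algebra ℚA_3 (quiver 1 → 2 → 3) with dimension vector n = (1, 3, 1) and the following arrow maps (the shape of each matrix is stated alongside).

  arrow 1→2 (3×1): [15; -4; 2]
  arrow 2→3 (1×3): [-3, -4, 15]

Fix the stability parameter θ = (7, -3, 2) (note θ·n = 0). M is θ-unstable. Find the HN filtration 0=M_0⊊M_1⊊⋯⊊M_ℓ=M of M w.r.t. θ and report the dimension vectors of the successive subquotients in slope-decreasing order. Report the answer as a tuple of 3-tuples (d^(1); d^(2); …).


Interval decomposition of M: I[1,3], I[2,2]^2.
HN type (ℓ=2): μ^(1)=2; μ^(2)=-3

((1, 1, 1); (0, 2, 0))


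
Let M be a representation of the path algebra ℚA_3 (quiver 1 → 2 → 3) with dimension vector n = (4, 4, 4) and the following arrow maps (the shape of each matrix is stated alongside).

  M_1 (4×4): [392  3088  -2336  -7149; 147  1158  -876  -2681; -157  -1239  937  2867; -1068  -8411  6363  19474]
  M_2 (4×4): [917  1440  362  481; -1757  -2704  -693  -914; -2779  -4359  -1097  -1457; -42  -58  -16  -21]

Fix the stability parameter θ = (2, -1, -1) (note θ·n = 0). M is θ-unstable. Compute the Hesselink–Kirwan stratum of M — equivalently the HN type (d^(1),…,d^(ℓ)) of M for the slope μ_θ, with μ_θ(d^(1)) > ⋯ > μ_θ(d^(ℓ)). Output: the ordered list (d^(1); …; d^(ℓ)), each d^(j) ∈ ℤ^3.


Interval decomposition of M: I[1,1], I[1,3]^3, I[2,3].
HN type (ℓ=3): μ^(1)=2; μ^(2)=0; μ^(3)=-1

((1, 0, 0); (3, 3, 3); (0, 1, 1))


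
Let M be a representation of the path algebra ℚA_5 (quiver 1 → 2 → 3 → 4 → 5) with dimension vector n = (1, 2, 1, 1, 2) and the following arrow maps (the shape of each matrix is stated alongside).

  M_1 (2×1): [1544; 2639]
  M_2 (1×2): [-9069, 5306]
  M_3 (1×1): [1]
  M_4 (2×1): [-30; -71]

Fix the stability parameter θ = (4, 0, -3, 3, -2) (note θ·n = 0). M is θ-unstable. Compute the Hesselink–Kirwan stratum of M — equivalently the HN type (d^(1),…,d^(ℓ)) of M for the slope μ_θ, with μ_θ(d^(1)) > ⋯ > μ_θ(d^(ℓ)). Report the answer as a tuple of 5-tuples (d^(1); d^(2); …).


Interval decomposition of M: I[1,5], I[2,2], I[5,5].
HN type (ℓ=4): μ^(1)=1/2; μ^(2)=1/3; μ^(3)=0; μ^(4)=-2

((0, 0, 0, 1, 1); (1, 1, 1, 0, 0); (0, 1, 0, 0, 0); (0, 0, 0, 0, 1))


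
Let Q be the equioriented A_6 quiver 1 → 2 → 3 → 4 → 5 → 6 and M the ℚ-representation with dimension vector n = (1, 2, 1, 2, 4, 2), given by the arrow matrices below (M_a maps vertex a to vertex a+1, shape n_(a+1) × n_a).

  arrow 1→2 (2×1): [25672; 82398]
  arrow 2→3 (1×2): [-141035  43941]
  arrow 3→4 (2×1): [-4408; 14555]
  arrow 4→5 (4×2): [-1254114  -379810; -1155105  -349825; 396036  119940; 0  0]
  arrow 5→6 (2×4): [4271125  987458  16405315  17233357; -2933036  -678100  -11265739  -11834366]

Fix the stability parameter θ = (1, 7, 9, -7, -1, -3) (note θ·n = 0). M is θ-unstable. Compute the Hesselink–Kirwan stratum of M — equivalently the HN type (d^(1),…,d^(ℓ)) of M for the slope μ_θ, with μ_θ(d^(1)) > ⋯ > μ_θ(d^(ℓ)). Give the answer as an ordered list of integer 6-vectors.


Interval decomposition of M: I[1,5], I[2,2], I[4,4], I[5,5], I[5,6]^2.
HN type (ℓ=6): μ^(1)=7; μ^(2)=2; μ^(3)=1; μ^(4)=-1; μ^(5)=-2; μ^(6)=-7

((0, 1, 0, 0, 0, 0); (0, 1, 1, 1, 1, 0); (1, 0, 0, 0, 0, 0); (0, 0, 0, 0, 1, 0); (0, 0, 0, 0, 2, 2); (0, 0, 0, 1, 0, 0))


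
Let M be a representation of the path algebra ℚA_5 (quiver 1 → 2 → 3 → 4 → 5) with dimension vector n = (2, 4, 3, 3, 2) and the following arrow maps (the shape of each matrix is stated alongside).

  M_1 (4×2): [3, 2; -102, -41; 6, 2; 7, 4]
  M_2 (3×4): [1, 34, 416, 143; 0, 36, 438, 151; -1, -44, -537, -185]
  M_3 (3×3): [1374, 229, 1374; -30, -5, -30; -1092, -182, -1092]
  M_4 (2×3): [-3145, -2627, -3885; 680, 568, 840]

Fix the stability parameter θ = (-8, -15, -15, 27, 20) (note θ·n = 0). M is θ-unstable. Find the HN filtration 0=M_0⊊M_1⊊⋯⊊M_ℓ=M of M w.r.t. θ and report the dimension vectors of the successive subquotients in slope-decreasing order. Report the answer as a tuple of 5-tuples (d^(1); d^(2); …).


Interval decomposition of M: I[1,3], I[1,4], I[2,2], I[2,3], I[4,4], I[4,5], I[5,5].
HN type (ℓ=5): μ^(1)=27; μ^(2)=47/2; μ^(3)=20; μ^(4)=-38/3; μ^(5)=-15

((0, 0, 0, 2, 0); (0, 0, 0, 1, 1); (0, 0, 0, 0, 1); (2, 2, 2, 0, 0); (0, 2, 1, 0, 0))


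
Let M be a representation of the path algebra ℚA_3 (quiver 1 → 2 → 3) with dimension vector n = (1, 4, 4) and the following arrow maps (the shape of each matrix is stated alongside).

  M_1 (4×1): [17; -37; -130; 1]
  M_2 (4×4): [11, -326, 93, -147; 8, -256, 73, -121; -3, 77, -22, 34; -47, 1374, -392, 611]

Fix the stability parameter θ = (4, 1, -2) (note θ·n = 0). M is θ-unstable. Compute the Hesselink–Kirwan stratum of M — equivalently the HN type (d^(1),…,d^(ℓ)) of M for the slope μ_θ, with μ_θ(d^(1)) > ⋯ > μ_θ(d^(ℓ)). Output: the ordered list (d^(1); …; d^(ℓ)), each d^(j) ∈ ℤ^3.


Via rank(M_{q-1}∘⋯∘M_p): M ≅ I[1,3], I[2,3]^3.
μ_θ-semistable layers: μ^(1)=1; μ^(2)=-1/2

((1, 1, 1); (0, 3, 3))


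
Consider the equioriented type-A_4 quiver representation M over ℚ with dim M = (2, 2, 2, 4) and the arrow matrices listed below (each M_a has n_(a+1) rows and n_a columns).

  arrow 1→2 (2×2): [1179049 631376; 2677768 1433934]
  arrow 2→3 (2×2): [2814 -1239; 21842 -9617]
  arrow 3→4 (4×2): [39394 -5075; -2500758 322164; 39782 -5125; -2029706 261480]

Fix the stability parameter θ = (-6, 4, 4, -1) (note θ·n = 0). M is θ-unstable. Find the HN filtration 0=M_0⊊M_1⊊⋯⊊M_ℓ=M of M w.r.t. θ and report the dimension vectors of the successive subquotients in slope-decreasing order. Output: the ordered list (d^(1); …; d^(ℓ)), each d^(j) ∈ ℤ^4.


Barcode: M ≅ I[1,2], I[1,4], I[3,4], I[4,4]^2. HN layers by μ_θ (5 steps, strictly decreasing):
  μ^(1)=4; μ^(2)=7/3; μ^(3)=3/2; μ^(4)=-1; μ^(5)=-6

((0, 1, 0, 0); (0, 1, 1, 1); (0, 0, 1, 1); (0, 0, 0, 2); (2, 0, 0, 0))


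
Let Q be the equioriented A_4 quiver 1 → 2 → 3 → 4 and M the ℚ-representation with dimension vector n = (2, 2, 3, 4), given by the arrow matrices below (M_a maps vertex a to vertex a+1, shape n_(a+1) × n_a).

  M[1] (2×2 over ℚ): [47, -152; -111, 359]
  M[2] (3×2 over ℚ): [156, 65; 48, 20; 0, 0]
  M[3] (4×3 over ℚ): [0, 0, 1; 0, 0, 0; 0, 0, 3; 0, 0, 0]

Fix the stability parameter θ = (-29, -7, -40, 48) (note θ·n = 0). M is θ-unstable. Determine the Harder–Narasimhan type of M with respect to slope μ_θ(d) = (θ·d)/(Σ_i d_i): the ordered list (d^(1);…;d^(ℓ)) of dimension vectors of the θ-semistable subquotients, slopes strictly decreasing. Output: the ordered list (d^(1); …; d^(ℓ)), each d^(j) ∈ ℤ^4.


Via rank(M_{q-1}∘⋯∘M_p): M ≅ I[1,2], I[1,3], I[3,3], I[3,4], I[4,4]^3.
μ_θ-semistable layers: μ^(1)=48; μ^(2)=-7; μ^(3)=-47/2; μ^(4)=-29; μ^(5)=-40

((0, 0, 0, 4); (0, 1, 0, 0); (0, 1, 1, 0); (2, 0, 0, 0); (0, 0, 2, 0))


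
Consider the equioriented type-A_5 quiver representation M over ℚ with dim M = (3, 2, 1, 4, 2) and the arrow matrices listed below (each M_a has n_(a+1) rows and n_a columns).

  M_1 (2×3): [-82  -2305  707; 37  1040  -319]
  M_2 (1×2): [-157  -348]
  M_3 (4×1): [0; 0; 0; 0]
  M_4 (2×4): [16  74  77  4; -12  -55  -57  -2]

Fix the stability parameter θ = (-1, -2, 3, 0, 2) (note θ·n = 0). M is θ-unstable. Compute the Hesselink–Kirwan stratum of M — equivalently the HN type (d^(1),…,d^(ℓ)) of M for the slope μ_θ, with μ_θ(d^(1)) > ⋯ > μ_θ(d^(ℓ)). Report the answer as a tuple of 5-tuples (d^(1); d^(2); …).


Via rank(M_{q-1}∘⋯∘M_p): M ≅ I[1,1], I[1,2], I[1,3], I[4,4]^2, I[4,5]^2.
μ_θ-semistable layers: μ^(1)=3; μ^(2)=2; μ^(3)=0; μ^(4)=-1; μ^(5)=-3/2

((0, 0, 1, 0, 0); (0, 0, 0, 0, 2); (0, 0, 0, 4, 0); (1, 0, 0, 0, 0); (2, 2, 0, 0, 0))


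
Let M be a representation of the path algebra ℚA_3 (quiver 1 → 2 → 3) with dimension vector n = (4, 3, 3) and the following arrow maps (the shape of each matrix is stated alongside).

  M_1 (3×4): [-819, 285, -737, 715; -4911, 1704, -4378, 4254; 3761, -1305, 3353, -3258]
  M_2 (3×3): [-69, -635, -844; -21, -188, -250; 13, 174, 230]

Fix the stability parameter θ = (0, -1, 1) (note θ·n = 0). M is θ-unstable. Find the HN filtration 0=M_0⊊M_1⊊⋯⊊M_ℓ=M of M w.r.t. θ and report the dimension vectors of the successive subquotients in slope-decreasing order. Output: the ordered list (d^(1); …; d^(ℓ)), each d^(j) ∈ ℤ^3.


Interval decomposition of M: I[1,1], I[1,2], I[1,3]^2, I[3,3].
HN type (ℓ=3): μ^(1)=1; μ^(2)=0; μ^(3)=-1/2

((0, 0, 3); (1, 0, 0); (3, 3, 0))


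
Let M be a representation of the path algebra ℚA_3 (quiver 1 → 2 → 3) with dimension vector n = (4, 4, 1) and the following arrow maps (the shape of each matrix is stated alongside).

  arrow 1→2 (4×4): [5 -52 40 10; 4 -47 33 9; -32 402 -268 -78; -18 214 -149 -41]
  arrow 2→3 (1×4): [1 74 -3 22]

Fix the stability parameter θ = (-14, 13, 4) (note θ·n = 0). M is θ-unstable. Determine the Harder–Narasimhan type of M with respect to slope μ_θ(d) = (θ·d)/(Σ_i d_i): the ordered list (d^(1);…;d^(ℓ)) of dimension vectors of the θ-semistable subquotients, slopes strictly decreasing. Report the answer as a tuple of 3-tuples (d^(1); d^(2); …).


Interval decomposition of M: I[1,2]^3, I[1,3].
HN type (ℓ=3): μ^(1)=13; μ^(2)=17/2; μ^(3)=-14

((0, 3, 0); (0, 1, 1); (4, 0, 0))


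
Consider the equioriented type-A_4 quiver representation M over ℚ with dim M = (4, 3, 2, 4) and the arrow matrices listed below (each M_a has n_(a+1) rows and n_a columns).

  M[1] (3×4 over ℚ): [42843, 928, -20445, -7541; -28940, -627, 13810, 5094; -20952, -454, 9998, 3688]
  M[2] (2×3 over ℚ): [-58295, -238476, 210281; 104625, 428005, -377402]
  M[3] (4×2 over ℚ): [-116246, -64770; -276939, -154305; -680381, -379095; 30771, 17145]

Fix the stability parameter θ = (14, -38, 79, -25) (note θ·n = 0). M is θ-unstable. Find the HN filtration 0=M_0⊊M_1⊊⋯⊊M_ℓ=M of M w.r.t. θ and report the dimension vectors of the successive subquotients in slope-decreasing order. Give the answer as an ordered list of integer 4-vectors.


Interval decomposition of M: I[1,1], I[1,2], I[1,3], I[1,4], I[4,4]^3.
HN type (ℓ=5): μ^(1)=79; μ^(2)=27; μ^(3)=14; μ^(4)=-12; μ^(5)=-25

((0, 0, 1, 0); (0, 0, 1, 1); (1, 0, 0, 0); (3, 3, 0, 0); (0, 0, 0, 3))


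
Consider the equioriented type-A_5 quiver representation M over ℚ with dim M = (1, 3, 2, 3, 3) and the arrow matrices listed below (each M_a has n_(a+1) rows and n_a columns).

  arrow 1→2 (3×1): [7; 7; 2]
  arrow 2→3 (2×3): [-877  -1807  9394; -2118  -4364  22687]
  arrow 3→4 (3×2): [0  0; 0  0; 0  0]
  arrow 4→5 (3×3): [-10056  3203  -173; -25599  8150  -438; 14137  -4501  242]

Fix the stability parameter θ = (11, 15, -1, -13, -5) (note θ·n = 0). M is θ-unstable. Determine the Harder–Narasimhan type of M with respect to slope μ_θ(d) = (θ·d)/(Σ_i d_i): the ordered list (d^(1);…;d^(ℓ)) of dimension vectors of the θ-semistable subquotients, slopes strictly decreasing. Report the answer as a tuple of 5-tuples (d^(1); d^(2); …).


Interval decomposition of M: I[1,2], I[2,3]^2, I[4,5]^3.
HN type (ℓ=5): μ^(1)=15; μ^(2)=11; μ^(3)=7; μ^(4)=-5; μ^(5)=-13

((0, 1, 0, 0, 0); (1, 0, 0, 0, 0); (0, 2, 2, 0, 0); (0, 0, 0, 0, 3); (0, 0, 0, 3, 0))


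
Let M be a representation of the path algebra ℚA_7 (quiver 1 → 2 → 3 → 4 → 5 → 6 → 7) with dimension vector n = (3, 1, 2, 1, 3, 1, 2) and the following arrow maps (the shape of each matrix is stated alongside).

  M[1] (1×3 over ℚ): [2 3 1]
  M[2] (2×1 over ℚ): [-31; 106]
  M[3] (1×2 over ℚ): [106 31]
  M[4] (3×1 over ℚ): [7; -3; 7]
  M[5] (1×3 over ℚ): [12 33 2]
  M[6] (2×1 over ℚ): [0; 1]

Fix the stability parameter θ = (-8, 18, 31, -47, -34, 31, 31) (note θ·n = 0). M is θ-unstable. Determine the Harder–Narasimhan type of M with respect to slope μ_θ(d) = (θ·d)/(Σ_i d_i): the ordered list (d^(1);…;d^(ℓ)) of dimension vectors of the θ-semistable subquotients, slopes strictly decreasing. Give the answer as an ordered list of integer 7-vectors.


Barcode: M ≅ I[1,1]^2, I[1,3], I[3,7], I[5,5]^2, I[7,7]. HN layers by μ_θ (5 steps, strictly decreasing):
  μ^(1)=31; μ^(2)=18; μ^(3)=-8; μ^(4)=-50/3; μ^(5)=-34

((0, 0, 1, 0, 0, 1, 2); (0, 1, 0, 0, 0, 0, 0); (3, 0, 0, 0, 0, 0, 0); (0, 0, 1, 1, 1, 0, 0); (0, 0, 0, 0, 2, 0, 0))


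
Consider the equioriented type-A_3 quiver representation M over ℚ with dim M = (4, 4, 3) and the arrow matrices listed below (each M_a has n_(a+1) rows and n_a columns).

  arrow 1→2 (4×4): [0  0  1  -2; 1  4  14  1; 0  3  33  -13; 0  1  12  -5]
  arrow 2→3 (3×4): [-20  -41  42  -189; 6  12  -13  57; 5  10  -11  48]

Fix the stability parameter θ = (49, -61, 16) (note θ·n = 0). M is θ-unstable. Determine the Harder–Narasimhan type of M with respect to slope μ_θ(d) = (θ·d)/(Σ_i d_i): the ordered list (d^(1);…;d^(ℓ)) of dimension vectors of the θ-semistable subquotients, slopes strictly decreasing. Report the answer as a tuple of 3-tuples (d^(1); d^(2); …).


Via rank(M_{q-1}∘⋯∘M_p): M ≅ I[1,2], I[1,3]^3.
μ_θ-semistable layers: μ^(1)=16; μ^(2)=-6

((0, 0, 3); (4, 4, 0))


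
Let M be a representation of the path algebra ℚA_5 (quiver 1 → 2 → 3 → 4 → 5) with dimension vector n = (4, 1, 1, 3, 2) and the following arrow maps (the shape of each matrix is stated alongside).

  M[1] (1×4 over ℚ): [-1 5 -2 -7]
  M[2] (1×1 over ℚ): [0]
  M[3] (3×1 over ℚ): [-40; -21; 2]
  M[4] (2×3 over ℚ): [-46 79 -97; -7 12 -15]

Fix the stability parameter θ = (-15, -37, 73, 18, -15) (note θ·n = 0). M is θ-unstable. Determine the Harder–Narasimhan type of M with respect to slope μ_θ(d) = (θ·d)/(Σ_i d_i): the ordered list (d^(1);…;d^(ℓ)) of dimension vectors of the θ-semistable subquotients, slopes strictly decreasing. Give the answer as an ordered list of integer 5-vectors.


Barcode: M ≅ I[1,1]^3, I[1,2], I[3,5], I[4,4], I[4,5]. HN layers by μ_θ (5 steps, strictly decreasing):
  μ^(1)=76/3; μ^(2)=18; μ^(3)=3/2; μ^(4)=-15; μ^(5)=-26

((0, 0, 1, 1, 1); (0, 0, 0, 1, 0); (0, 0, 0, 1, 1); (3, 0, 0, 0, 0); (1, 1, 0, 0, 0))


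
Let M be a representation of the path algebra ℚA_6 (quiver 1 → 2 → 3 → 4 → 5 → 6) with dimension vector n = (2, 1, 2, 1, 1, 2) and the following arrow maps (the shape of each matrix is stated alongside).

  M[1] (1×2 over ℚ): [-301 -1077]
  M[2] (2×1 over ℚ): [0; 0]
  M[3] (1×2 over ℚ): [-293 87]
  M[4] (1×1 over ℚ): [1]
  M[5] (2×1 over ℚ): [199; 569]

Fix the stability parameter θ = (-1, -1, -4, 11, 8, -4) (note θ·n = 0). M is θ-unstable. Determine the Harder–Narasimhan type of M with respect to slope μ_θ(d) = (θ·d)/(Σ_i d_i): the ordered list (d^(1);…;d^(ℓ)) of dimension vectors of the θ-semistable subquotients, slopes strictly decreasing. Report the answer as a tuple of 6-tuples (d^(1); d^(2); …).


Interval decomposition of M: I[1,1], I[1,2], I[3,3], I[3,6], I[6,6].
HN type (ℓ=3): μ^(1)=5; μ^(2)=-1; μ^(3)=-4

((0, 0, 0, 1, 1, 1); (2, 1, 0, 0, 0, 0); (0, 0, 2, 0, 0, 1))


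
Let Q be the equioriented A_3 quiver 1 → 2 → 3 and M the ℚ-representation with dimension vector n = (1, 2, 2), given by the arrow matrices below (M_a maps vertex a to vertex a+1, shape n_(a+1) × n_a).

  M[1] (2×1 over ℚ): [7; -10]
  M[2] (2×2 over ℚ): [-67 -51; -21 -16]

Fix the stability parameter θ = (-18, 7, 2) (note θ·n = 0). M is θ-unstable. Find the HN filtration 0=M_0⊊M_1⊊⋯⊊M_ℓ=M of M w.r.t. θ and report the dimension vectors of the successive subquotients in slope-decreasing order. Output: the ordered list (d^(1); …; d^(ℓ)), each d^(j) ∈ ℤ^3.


Via rank(M_{q-1}∘⋯∘M_p): M ≅ I[1,3], I[2,3].
μ_θ-semistable layers: μ^(1)=9/2; μ^(2)=-18

((0, 2, 2); (1, 0, 0))


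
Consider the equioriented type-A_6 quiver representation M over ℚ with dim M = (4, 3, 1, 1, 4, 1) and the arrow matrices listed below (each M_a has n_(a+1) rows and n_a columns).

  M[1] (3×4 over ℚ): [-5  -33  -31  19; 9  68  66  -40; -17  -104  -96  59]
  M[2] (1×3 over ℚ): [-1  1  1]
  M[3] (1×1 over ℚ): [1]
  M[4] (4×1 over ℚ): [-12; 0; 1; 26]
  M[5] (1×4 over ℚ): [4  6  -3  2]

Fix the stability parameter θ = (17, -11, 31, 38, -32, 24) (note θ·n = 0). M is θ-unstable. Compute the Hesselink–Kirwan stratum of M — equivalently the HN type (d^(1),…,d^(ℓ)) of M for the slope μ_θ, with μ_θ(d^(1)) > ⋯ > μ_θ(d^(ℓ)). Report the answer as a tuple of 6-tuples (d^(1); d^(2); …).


Via rank(M_{q-1}∘⋯∘M_p): M ≅ I[1,1], I[1,2]^2, I[1,6], I[5,5]^3.
μ_θ-semistable layers: μ^(1)=24; μ^(2)=17; μ^(3)=37/3; μ^(4)=3; μ^(5)=-32

((0, 0, 0, 0, 0, 1); (1, 0, 0, 0, 0, 0); (0, 0, 1, 1, 1, 0); (3, 3, 0, 0, 0, 0); (0, 0, 0, 0, 3, 0))


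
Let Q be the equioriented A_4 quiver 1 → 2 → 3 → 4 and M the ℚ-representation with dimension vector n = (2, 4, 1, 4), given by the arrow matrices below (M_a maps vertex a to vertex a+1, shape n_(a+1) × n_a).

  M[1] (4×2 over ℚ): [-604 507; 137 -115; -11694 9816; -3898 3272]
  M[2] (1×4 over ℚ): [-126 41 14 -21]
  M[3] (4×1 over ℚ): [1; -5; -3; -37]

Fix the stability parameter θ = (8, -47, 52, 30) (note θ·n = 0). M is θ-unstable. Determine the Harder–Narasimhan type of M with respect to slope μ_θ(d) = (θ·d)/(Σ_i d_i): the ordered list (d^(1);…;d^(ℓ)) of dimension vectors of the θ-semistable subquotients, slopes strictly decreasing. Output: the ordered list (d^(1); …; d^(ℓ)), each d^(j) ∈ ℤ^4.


Interval decomposition of M: I[1,2], I[1,4], I[2,2]^2, I[4,4]^3.
HN type (ℓ=4): μ^(1)=41; μ^(2)=30; μ^(3)=-39/2; μ^(4)=-47

((0, 0, 1, 1); (0, 0, 0, 3); (2, 2, 0, 0); (0, 2, 0, 0))


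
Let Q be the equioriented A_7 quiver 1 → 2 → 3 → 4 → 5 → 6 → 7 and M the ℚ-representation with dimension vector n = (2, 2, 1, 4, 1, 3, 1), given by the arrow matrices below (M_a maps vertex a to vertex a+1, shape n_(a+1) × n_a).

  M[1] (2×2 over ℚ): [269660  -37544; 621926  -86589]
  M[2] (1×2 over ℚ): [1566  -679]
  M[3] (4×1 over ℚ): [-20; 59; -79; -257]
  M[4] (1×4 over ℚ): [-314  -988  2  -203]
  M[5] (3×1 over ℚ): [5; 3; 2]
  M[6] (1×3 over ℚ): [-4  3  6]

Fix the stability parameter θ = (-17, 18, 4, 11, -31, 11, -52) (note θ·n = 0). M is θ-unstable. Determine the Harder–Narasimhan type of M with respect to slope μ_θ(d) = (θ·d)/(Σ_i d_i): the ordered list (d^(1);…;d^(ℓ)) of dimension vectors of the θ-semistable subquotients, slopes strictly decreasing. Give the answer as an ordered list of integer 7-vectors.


Interval decomposition of M: I[1,2], I[1,7], I[4,4]^3, I[6,6]^2.
HN type (ℓ=4): μ^(1)=18; μ^(2)=11; μ^(3)=-13/2; μ^(4)=-17

((0, 1, 0, 0, 0, 0, 0); (0, 0, 0, 3, 0, 2, 0); (0, 1, 1, 1, 1, 1, 1); (2, 0, 0, 0, 0, 0, 0))


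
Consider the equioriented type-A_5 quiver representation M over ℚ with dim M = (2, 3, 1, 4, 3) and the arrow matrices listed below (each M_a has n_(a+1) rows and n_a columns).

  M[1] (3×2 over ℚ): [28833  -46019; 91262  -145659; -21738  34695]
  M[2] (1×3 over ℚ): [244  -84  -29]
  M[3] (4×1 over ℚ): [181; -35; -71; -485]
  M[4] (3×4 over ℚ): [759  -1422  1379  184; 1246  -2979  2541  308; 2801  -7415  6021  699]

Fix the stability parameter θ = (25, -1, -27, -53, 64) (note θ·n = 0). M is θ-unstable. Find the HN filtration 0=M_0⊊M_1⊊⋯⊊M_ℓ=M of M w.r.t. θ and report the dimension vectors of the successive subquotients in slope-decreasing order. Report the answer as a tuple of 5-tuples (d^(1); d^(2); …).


Via rank(M_{q-1}∘⋯∘M_p): M ≅ I[1,2], I[1,4], I[2,2], I[4,5]^3.
μ_θ-semistable layers: μ^(1)=64; μ^(2)=12; μ^(3)=-1; μ^(4)=-14; μ^(5)=-53

((0, 0, 0, 0, 3); (1, 1, 0, 0, 0); (0, 1, 0, 0, 0); (1, 1, 1, 1, 0); (0, 0, 0, 3, 0))


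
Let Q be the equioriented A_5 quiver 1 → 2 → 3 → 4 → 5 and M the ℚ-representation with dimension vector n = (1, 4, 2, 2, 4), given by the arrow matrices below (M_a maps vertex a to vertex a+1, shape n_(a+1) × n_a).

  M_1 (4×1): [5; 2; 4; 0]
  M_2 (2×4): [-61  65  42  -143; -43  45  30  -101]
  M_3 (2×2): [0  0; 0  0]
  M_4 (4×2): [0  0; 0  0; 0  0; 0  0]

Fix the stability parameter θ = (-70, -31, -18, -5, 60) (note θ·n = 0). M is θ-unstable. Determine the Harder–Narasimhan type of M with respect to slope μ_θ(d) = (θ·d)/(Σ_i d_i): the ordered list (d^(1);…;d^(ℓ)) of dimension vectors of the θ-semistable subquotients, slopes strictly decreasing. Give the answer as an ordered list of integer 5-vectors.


Barcode: M ≅ I[1,3], I[2,2]^2, I[2,3], I[4,4]^2, I[5,5]^4. HN layers by μ_θ (5 steps, strictly decreasing):
  μ^(1)=60; μ^(2)=-5; μ^(3)=-18; μ^(4)=-31; μ^(5)=-70

((0, 0, 0, 0, 4); (0, 0, 0, 2, 0); (0, 0, 2, 0, 0); (0, 4, 0, 0, 0); (1, 0, 0, 0, 0))


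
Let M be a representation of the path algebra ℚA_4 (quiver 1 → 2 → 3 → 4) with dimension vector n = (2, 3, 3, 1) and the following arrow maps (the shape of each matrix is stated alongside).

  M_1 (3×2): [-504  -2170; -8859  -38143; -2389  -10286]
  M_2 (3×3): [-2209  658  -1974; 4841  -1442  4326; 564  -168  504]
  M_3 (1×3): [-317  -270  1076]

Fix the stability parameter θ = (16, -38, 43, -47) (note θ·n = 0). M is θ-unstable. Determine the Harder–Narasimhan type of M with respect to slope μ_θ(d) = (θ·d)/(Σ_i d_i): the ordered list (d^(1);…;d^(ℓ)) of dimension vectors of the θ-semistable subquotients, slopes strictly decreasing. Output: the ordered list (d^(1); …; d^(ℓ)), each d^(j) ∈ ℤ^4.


Barcode: M ≅ I[1,2]^2, I[2,4], I[3,3]^2. HN layers by μ_θ (4 steps, strictly decreasing):
  μ^(1)=43; μ^(2)=-2; μ^(3)=-11; μ^(4)=-38

((0, 0, 2, 0); (0, 0, 1, 1); (2, 2, 0, 0); (0, 1, 0, 0))


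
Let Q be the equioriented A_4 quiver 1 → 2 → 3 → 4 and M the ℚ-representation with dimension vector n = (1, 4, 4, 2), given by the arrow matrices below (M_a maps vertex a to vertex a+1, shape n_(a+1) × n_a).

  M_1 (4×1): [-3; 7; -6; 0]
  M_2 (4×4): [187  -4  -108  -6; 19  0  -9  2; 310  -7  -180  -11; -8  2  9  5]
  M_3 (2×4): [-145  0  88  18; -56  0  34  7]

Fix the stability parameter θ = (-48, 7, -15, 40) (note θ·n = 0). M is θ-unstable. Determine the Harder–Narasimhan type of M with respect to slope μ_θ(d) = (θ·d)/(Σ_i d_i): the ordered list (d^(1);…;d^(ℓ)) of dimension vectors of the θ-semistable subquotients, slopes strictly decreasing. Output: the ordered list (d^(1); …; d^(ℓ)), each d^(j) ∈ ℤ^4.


Interval decomposition of M: I[1,4], I[2,3]^2, I[2,4].
HN type (ℓ=3): μ^(1)=40; μ^(2)=-4; μ^(3)=-48

((0, 0, 0, 2); (0, 4, 4, 0); (1, 0, 0, 0))


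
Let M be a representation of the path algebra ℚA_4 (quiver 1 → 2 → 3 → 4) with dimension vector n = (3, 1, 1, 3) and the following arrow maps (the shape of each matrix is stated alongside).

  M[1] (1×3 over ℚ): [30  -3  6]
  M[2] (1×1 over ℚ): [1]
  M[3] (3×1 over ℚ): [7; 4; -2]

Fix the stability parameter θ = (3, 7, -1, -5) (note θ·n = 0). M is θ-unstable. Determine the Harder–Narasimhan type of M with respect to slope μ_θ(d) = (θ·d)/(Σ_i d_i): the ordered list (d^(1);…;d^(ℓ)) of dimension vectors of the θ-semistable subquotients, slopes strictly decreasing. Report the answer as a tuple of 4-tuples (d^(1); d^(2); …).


Barcode: M ≅ I[1,1]^2, I[1,4], I[4,4]^2. HN layers by μ_θ (3 steps, strictly decreasing):
  μ^(1)=3; μ^(2)=1; μ^(3)=-5

((2, 0, 0, 0); (1, 1, 1, 1); (0, 0, 0, 2))


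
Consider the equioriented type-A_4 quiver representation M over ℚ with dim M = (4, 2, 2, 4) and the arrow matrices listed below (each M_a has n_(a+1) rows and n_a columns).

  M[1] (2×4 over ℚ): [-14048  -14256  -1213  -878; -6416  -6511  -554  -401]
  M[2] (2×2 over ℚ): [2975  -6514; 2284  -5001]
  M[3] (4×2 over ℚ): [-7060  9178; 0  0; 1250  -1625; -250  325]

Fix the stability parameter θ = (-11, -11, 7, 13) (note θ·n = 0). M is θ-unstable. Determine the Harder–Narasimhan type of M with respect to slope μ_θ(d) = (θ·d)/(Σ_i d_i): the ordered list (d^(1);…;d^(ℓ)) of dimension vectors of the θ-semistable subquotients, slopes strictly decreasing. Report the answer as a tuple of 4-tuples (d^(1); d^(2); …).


Barcode: M ≅ I[1,1]^2, I[1,3], I[1,4], I[4,4]^3. HN layers by μ_θ (3 steps, strictly decreasing):
  μ^(1)=13; μ^(2)=7; μ^(3)=-11

((0, 0, 0, 4); (0, 0, 2, 0); (4, 2, 0, 0))


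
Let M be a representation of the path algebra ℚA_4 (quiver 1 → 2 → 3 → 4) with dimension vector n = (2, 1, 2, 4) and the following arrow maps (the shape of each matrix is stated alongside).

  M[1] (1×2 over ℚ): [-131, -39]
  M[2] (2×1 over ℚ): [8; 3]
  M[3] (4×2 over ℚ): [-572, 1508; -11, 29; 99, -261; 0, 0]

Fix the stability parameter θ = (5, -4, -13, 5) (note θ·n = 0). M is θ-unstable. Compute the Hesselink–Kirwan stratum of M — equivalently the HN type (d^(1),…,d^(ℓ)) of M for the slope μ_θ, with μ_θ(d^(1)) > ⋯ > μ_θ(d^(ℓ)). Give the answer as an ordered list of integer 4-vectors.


Interval decomposition of M: I[1,1], I[1,4], I[3,3], I[4,4]^3.
HN type (ℓ=3): μ^(1)=5; μ^(2)=-4; μ^(3)=-13

((1, 0, 0, 4); (1, 1, 1, 0); (0, 0, 1, 0))


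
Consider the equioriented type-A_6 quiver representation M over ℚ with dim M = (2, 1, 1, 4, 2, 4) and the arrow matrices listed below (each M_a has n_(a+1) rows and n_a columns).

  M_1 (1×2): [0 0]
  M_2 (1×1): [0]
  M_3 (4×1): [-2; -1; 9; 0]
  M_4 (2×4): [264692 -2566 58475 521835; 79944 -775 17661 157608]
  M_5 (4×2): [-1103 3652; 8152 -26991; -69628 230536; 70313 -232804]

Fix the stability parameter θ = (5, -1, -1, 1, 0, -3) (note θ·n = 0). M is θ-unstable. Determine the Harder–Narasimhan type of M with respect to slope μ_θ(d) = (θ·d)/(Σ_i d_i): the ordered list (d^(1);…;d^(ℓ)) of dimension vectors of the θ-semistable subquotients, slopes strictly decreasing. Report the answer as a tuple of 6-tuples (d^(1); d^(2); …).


Barcode: M ≅ I[1,1]^2, I[2,2], I[3,6], I[4,4]^2, I[4,6], I[6,6]^2. HN layers by μ_θ (5 steps, strictly decreasing):
  μ^(1)=5; μ^(2)=1; μ^(3)=-2/3; μ^(4)=-1; μ^(5)=-3

((2, 0, 0, 0, 0, 0); (0, 0, 0, 2, 0, 0); (0, 0, 0, 2, 2, 2); (0, 1, 1, 0, 0, 0); (0, 0, 0, 0, 0, 2))


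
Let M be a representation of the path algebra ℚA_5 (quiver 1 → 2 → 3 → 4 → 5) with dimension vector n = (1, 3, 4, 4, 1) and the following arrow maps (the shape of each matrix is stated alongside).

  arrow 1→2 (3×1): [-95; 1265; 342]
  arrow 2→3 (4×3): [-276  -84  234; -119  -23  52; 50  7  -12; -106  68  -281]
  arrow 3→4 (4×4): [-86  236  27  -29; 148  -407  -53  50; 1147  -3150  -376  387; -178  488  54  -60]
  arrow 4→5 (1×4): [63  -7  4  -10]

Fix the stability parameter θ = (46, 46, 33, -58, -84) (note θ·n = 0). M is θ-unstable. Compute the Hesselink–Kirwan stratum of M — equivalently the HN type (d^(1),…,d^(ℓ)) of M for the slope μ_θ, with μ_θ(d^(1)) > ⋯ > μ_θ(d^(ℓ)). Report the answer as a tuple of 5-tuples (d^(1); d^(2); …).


Interval decomposition of M: I[1,5], I[2,4]^2, I[3,3], I[4,4].
HN type (ℓ=4): μ^(1)=33; μ^(2)=7; μ^(3)=-17/5; μ^(4)=-58

((0, 0, 1, 0, 0); (0, 2, 2, 2, 0); (1, 1, 1, 1, 1); (0, 0, 0, 1, 0))


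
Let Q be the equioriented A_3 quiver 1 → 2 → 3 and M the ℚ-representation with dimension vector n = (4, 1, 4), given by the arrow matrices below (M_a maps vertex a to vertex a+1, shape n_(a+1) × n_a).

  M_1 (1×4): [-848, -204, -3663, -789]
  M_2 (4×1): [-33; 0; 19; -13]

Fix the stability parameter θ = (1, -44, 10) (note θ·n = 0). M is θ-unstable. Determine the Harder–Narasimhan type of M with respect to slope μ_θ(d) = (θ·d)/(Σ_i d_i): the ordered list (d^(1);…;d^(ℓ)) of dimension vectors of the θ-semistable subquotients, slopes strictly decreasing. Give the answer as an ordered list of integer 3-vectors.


Via rank(M_{q-1}∘⋯∘M_p): M ≅ I[1,1]^3, I[1,3], I[3,3]^3.
μ_θ-semistable layers: μ^(1)=10; μ^(2)=1; μ^(3)=-43/2

((0, 0, 4); (3, 0, 0); (1, 1, 0))
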